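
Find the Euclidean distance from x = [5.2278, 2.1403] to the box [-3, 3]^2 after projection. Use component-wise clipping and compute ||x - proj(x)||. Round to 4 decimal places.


Project each component onto [-3, 3].
clip(5.2278) = 3.0, clip(2.1403) = 2.1403
Projection = [3.0, 2.1403]
Squared diffs: [4.9631, 0.0]
Distance = sqrt(4.9631) = 2.2278


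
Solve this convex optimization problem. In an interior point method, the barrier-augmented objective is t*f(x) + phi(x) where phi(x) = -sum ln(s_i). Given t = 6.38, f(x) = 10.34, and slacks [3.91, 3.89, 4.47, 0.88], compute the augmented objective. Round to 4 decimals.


Step 1: Compute log-barrier.
ln values: [1.3635, 1.3584, 1.4974, -0.1278]
phi = -(1.3635 + 1.3584 + 1.4974 - 0.1278) = -4.0915
Step 2: Compute augmented objective.
t*f(x) = 6.38*10.34 = 65.9692
Total = 65.9692 - 4.0915 = 61.8777


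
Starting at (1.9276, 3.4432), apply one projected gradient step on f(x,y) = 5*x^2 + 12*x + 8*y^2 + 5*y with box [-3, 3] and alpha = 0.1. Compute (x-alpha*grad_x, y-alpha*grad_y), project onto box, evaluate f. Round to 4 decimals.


Step 1: Compute gradient at (1.9276, 3.4432).
grad_x = 2*5*1.9276 + 12 = 31.276
grad_y = 2*8*3.4432 + 5 = 60.0912
Step 2: Gradient step.
x_raw = 1.9276 - 0.1*31.276 = -1.2
y_raw = 3.4432 - 0.1*60.0912 = -2.5659
Step 3: Project onto [-3, 3].
x_proj = clip(-1.2) = -1.2
y_proj = clip(-2.5659) = -2.5659
Step 4: Evaluate f.
f(-1.2, -2.5659) = 32.642


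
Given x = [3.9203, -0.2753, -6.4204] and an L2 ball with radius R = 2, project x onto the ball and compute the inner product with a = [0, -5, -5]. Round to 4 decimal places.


Step 1: Compute ||x|| (intermediates to 6 decimals).
||x|| = sqrt(3.9203^2 + (-0.2753)^2 + (-6.4204)^2) = 7.527687
Step 2: Project.
Since ||x|| > R, scale = R/||x|| = 2/7.527687 = 0.265686, proj(x) = scale * x
proj(x) = [1.041569, -0.073143, -1.70581]
Step 3: Dot product.
a^T * proj(x) = 0*1.041569 - 5*(-0.073143) - 5*(-1.70581) = 8.8948


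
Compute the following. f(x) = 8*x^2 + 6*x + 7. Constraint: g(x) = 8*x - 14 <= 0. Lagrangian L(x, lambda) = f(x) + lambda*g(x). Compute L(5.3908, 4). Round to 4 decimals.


Step 1: Evaluate f(x).
f(5.3908) = 8*5.3908^2 + 6*5.3908 + 7 = 271.8306
Step 2: Evaluate g(x).
g(5.3908) = 8*5.3908 - 14 = 29.1264
Step 3: Compute Lagrangian.
L = 271.8306 + 4*29.1264 = 388.3362


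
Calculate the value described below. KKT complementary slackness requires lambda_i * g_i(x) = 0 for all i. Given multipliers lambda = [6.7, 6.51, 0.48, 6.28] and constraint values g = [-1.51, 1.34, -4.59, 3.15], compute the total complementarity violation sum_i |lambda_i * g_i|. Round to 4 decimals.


KKT complementary slackness check:
lambda_1 * g_1 = 6.7 * -1.51 = -10.117
lambda_2 * g_2 = 6.51 * 1.34 = 8.7234
lambda_3 * g_3 = 0.48 * -4.59 = -2.2032
lambda_4 * g_4 = 6.28 * 3.15 = 19.782
Total violation = 10.117 + 8.7234 + 2.2032 + 19.782 = 40.8256


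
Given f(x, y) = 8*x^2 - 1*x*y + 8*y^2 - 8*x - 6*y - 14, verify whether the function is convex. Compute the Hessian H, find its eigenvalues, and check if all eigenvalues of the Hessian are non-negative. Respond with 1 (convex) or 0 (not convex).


The Hessian of f(x,y) = 8*x^2 - 1*x*y + 8*y^2 - 8*x - 6*y - 14 is:
H = [[16, -1], [-1, 16]]
Trace = 16 + 16 = 32
Determinant = 16*16 - (-1)^2 = 255
Discriminant = (32)^2 - 4*255 = 4.0
Eigenvalues: lambda_1 = 15.0, lambda_2 = 17.0
The function is convex.

1


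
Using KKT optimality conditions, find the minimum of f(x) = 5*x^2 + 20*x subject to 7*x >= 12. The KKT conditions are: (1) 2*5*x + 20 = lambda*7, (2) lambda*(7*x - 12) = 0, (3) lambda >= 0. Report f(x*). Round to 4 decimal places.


Step 1: Try lambda = 0 (constraint inactive).
x_unc = -20/(2*5) = -2.0
Check: 7*-2.0 = -14.0 < 12 -- violated!
Step 2: Constraint must be active: 7*x = 12
x* = 12/7 = 1.7143 (rounded; the exact value 12/7 is used below)
lambda = (2*5*(12/7) + 20)/7 = 5.3061
Step 3: Compute optimal value.
f(x*) = 5*(12/7)^2 + 20*(12/7) = 48.9796


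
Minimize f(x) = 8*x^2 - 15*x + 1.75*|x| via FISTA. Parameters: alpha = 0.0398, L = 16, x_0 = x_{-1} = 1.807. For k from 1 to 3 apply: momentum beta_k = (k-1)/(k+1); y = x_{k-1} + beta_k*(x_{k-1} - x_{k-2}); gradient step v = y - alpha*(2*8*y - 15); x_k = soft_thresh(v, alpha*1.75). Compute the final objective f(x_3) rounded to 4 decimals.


FISTA on f(x) = 8*x^2 - 15*x + 1.75*|x|
L = 16, alpha = 0.0398
Iteration 1: beta = 0.0, y = 1.807 + 0.0*(1.807 - 1.807) = 1.807
  grad(y) = 13.912, v = y - alpha*grad = 1.2533
  prox(v) = soft_thresh(1.2533, 0.0697) = 1.1837
Iteration 2: beta = 0.3333, y = 1.1837 + 0.3333*(1.1837 - 1.807) = 0.9759
  grad(y) = 0.6139, v = y - alpha*grad = 0.9514
  prox(v) = soft_thresh(0.9514, 0.0697) = 0.8818
Iteration 3: beta = 0.5, y = 0.8818 + 0.5*(0.8818 - 1.1837) = 0.7309
  grad(y) = -3.3064, v = y - alpha*grad = 0.8624
  prox(v) = soft_thresh(0.8624, 0.0697) = 0.7928
f(x_3) = 8*0.7928^2 - 15*0.7928 + 1.75*|0.7928| = -5.4763


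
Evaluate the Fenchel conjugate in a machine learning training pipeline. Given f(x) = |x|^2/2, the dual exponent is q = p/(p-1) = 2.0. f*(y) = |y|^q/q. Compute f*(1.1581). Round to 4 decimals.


The conjugate exponent q satisfies 1/p + 1/q = 1.
p = 2, so q = 2/(2 - 1) = 2.0
|y|^q = 1.1581^2.0 = 1.3412
f*(1.1581) = 1.3412 / 2.0 = 0.6706


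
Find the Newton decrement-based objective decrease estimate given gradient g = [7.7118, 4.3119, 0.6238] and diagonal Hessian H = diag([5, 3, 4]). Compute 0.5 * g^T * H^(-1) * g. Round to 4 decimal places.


Step 1: H is diagonal, so H^(-1) * g = [1.5424, 1.4373, 0.156].
Step 2: g^T H^(-1) g = sum_i g_i^2 / H_ii
  = (7.7118)^2/5 + (4.3119)^2/3 + (0.6238)^2/4
  = 11.8944 + 6.1975 + 0.0973 = 18.1891
Step 3: Objective decrease = 0.5 * g^T H^(-1) g = 9.0946


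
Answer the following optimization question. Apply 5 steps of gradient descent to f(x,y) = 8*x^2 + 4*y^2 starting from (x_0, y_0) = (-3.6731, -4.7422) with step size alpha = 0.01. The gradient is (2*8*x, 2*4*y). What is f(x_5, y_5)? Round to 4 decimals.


Gradient descent on f(x,y) = 8*x^2 + 4*y^2.
Starting point: (-3.6731, -4.7422), alpha = 0.01
Step 1: grad_x = 2*8*-3.6731 = -58.7696, grad_y = 2*4*-4.7422 = -37.9376
  x_1 = -3.6731 - 0.01*-58.7696 = -3.0854
  y_1 = -4.7422 - 0.01*-37.9376 = -4.3628
Step 2: grad_x = 2*8*-3.0854 = -49.3665, grad_y = 2*4*-4.3628 = -34.9026
  x_2 = -3.0854 - 0.01*-49.3665 = -2.5917
  y_2 = -4.3628 - 0.01*-34.9026 = -4.0138
Step 3: grad_x = 2*8*-2.5917 = -41.4678, grad_y = 2*4*-4.0138 = -32.1104
  x_3 = -2.5917 - 0.01*-41.4678 = -2.1771
  y_3 = -4.0138 - 0.01*-32.1104 = -3.6927
Step 4: grad_x = 2*8*-2.1771 = -34.833, grad_y = 2*4*-3.6927 = -29.5416
  x_4 = -2.1771 - 0.01*-34.833 = -1.8287
  y_4 = -3.6927 - 0.01*-29.5416 = -3.3973
Step 5: grad_x = 2*8*-1.8287 = -29.2597, grad_y = 2*4*-3.3973 = -27.1782
  x_5 = -1.8287 - 0.01*-29.2597 = -1.5361
  y_5 = -3.3973 - 0.01*-27.1782 = -3.1255
f(-1.5361, -3.1255) = 8*(-1.5361)^2 + 4*(-3.1255)^2 = 57.9526


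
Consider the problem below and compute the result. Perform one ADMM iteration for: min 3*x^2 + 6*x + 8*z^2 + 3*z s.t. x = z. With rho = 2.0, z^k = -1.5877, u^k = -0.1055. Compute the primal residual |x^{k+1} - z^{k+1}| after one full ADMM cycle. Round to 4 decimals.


ADMM iteration with rho = 2.0, z^k = -1.5877, u^k = -0.1055
Step 1: x-update.
Minimize 3*x^2 + 6*x + (2.0/2)*(x + 1.5877 - 0.1055)^2
FOC: (2*3 + 2.0)*x = -6 + 2.0*(-1.5877 + 0.1055)
x^{k+1} = -1.1206
Step 2: z-update.
Minimize 8*z^2 + 3*z + (2.0/2)*(-1.1206 - z - 0.1055)^2
FOC: (2*8 + 2.0)*z = -3 + 2.0*(-1.1206 - 0.1055)
z^{k+1} = -0.3029
Step 3: u-update.
u^{k+1} = -0.1055 - 1.1206 + 0.3029 = -0.9232
Step 4: Primal residual = |-1.1206 + 0.3029| = 0.8177


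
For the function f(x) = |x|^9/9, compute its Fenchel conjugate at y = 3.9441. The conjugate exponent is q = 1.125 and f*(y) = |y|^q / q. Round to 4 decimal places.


The conjugate exponent q satisfies 1/p + 1/q = 1.
p = 9, so q = 9/(9 - 1) = 1.125
|y|^q = 3.9441^1.125 = 4.6821
f*(3.9441) = 4.6821 / 1.125 = 4.1619


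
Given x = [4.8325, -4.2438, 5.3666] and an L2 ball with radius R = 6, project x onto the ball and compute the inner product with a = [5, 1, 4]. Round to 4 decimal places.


Step 1: Compute ||x|| (intermediates to 6 decimals).
||x|| = sqrt(4.8325^2 + (-4.2438)^2 + 5.3666^2) = 8.376353
Step 2: Project.
Since ||x|| > R, scale = R/||x|| = 6/8.376353 = 0.716302, proj(x) = scale * x
proj(x) = [3.461529, -3.039842, 3.844106]
Step 3: Dot product.
a^T * proj(x) = 5*3.461529 + 1*(-3.039842) + 4*3.844106 = 29.6442


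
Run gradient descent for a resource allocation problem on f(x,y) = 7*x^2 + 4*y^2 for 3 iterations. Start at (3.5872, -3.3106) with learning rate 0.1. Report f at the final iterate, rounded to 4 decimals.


Gradient descent on f(x,y) = 7*x^2 + 4*y^2.
Starting point: (3.5872, -3.3106), alpha = 0.1
Step 1: grad_x = 2*7*3.5872 = 50.2208, grad_y = 2*4*-3.3106 = -26.4848
  x_1 = 3.5872 - 0.1*50.2208 = -1.4349
  y_1 = -3.3106 - 0.1*-26.4848 = -0.6621
Step 2: grad_x = 2*7*-1.4349 = -20.0883, grad_y = 2*4*-0.6621 = -5.297
  x_2 = -1.4349 - 0.1*-20.0883 = 0.574
  y_2 = -0.6621 - 0.1*-5.297 = -0.1324
Step 3: grad_x = 2*7*0.574 = 8.0353, grad_y = 2*4*-0.1324 = -1.0594
  x_3 = 0.574 - 0.1*8.0353 = -0.2296
  y_3 = -0.1324 - 0.1*-1.0594 = -0.0265
f(-0.2296, -0.0265) = 7*(-0.2296)^2 + 4*(-0.0265)^2 = 0.3718


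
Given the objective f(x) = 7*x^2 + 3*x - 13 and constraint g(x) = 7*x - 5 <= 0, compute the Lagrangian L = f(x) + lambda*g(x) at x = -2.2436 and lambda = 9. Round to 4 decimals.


Step 1: Evaluate f(x).
f(-2.2436) = 7*(-2.2436)^2 + 3*(-2.2436) - 13 = 15.5054
Step 2: Evaluate g(x).
g(-2.2436) = 7*-2.2436 - 5 = -20.7052
Step 3: Compute Lagrangian.
L = 15.5054 + 9*-20.7052 = -170.8414


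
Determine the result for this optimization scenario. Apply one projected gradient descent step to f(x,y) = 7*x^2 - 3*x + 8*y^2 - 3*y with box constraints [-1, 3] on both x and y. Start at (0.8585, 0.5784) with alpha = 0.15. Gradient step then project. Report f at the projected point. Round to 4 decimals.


Step 1: Compute gradient at (0.8585, 0.5784).
grad_x = 2*7*0.8585 - 3 = 9.019
grad_y = 2*8*0.5784 - 3 = 6.2544
Step 2: Gradient step.
x_raw = 0.8585 - 0.15*9.019 = -0.4944
y_raw = 0.5784 - 0.15*6.2544 = -0.3598
Step 3: Project onto [-1, 3].
x_proj = clip(-0.4944) = -0.4944
y_proj = clip(-0.3598) = -0.3598
Step 4: Evaluate f.
f(-0.4944, -0.3598) = 5.3084


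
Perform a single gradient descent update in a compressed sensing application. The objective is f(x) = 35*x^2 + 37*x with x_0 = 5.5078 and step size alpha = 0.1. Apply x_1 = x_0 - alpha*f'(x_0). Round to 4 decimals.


We compute the gradient at x_0 and apply the update.
f'(x) = 70*x + 37
f'(5.5078) = 70*5.5078 + 37 = 422.546
x_1 = 5.5078 - 0.1*422.546 = -36.7468


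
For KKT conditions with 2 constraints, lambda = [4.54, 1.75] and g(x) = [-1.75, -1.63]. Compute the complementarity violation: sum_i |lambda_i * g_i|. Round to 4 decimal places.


KKT complementary slackness check:
lambda_1 * g_1 = 4.54 * -1.75 = -7.945
lambda_2 * g_2 = 1.75 * -1.63 = -2.8525
Total violation = 7.945 + 2.8525 = 10.7975


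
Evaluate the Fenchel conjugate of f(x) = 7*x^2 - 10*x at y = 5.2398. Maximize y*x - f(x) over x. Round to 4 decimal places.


f*(y) = sup_x {y*x - a*x^2 - b*x} = sup_x {(y-b)*x - a*x^2}
FOC: (y - b) - 2a*x = 0 => x* = (y - b)/(2a)
x* = (5.2398 + 10)/(2*7) = 1.0886
f*(5.2398) = (y-b)^2/(4a) = (5.2398 + 10)^2/(4*7)
= 232.2515/28 = 8.2947


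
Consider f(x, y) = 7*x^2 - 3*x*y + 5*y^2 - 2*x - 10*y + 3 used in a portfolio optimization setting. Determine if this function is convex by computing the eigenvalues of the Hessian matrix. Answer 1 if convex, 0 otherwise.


The Hessian of f(x,y) = 7*x^2 - 3*x*y + 5*y^2 - 2*x - 10*y + 3 is:
H = [[14, -3], [-3, 10]]
Trace = 14 + 10 = 24
Determinant = 14*10 - (-3)^2 = 131
Discriminant = (24)^2 - 4*131 = 52.0
Eigenvalues: lambda_1 = 8.3944, lambda_2 = 15.6056
The function is convex.

1


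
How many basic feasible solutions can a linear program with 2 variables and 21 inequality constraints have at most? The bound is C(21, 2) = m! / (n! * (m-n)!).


Each vertex corresponds to some choice of n active constraints out of m, so the number of vertices is at most C(m, n) = m! / (n!(m-n)!).
m = 21, n = 2
Numerator: 21 * 20
Denominator: 2! = 2
C(21, 2) = 210


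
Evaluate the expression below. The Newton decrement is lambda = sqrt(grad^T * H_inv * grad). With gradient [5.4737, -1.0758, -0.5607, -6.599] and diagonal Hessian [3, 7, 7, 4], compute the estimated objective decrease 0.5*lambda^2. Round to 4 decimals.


Step 1: H is diagonal, so H^(-1) * g = [1.8246, -0.1537, -0.0801, -1.6498].
Step 2: g^T H^(-1) g = sum_i g_i^2 / H_ii
  = (5.4737)^2/3 + (-1.0758)^2/7 + (-0.5607)^2/7 + (-6.599)^2/4
  = 9.9871 + 0.1653 + 0.0449 + 10.8867 = 21.0841
Step 3: Objective decrease = 0.5 * g^T H^(-1) g = 10.542


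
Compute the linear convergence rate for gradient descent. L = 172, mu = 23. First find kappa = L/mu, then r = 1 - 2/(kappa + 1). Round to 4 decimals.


Step 1: Compute the condition number.
kappa = L/mu = 172/23 = 7.4783
Step 2: Compute the convergence rate.
r = 1 - 2/(kappa + 1) = 1 - 2*mu/(L + mu) = (L - mu)/(L + mu) = 149/195 = 0.7641


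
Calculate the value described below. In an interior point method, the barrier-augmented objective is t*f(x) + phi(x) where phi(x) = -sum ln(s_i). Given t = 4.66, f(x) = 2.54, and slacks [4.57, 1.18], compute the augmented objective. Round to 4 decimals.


Step 1: Compute log-barrier.
ln values: [1.5195, 0.1655]
phi = -(1.5195 + 0.1655) = -1.685
Step 2: Compute augmented objective.
t*f(x) = 4.66*2.54 = 11.8364
Total = 11.8364 - 1.685 = 10.1514


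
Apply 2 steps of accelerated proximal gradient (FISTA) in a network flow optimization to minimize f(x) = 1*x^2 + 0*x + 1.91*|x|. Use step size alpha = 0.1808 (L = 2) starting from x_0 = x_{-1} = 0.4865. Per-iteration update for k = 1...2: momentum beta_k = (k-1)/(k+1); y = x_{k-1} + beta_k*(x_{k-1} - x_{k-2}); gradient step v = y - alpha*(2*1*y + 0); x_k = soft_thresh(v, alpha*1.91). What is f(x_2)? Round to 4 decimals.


FISTA on f(x) = 1*x^2 + 0*x + 1.91*|x|
L = 2, alpha = 0.1808
Iteration 1: beta = 0.0, y = 0.4865 + 0.0*(0.4865 - 0.4865) = 0.4865
  grad(y) = 0.973, v = y - alpha*grad = 0.3106
  prox(v) = soft_thresh(0.3106, 0.3453) = 0.0
Iteration 2: beta = 0.3333, y = 0.0 + 0.3333*(0.0 - 0.4865) = -0.1622
  grad(y) = -0.3243, v = y - alpha*grad = -0.1035
  prox(v) = soft_thresh(-0.1035, 0.3453) = 0.0
f(x_2) = 1*0.0^2 + 0*0.0 + 1.91*|0.0| = 0.0


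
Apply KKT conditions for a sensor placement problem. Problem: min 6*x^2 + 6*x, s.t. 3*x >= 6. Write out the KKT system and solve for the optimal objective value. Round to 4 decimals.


Step 1: Try lambda = 0 (constraint inactive).
x_unc = -6/(2*6) = -0.5
Check: 3*-0.5 = -1.5 < 6 -- violated!
Step 2: Constraint must be active: 3*x = 6
x* = 6/3 = 2.0
lambda = (2*6*2.0 + 6)/3 = 10.0
Step 3: Compute optimal value.
f(x*) = 6*2.0^2 + 6*2.0 = 36.0


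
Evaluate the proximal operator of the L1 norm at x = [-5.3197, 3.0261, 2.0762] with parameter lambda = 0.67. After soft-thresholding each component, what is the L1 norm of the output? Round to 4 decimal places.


Soft-thresholding with lambda = 0.67:
prox(-5.3197) = sign(-5.3197)*max(|-5.3197| - 0.67, 0) = -4.6497
prox(3.0261) = sign(3.0261)*max(|3.0261| - 0.67, 0) = 2.3561
prox(2.0762) = sign(2.0762)*max(|2.0762| - 0.67, 0) = 1.4062
prox(x) = [-4.6497, 2.3561, 1.4062]
||prox(x)||_1 = 4.6497 + 2.3561 + 1.4062 = 8.412


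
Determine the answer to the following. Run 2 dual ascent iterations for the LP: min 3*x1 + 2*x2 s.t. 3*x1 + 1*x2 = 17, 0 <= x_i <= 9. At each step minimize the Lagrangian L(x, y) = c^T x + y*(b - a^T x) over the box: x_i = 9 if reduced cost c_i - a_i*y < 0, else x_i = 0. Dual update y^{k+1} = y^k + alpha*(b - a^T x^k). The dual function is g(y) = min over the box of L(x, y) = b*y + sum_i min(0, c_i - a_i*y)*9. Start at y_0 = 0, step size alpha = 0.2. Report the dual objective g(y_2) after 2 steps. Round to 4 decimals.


Dual ascent for LP: min 3*x1 + 2*x2, 3*x1 + 1*x2 = 17, 0 <= x_i <= 9
Step 1: y^k = 0.0, reduced costs: (3.0, 2.0)
  x^k = (0.0, 0.0), subgradient = b - a^T x = 17.0
  y^{k+1} = 0.0 + 0.2*17.0 = 3.4
Step 2: y^k = 3.4, reduced costs: (-7.2, -1.4)
  x^k = (9.0, 9.0), subgradient = b - a^T x = -19.0
  y^{k+1} = 3.4 + 0.2*-19.0 = -0.4
Dual objective at y_2 = -0.4: reduced costs (4.2, 2.4), box minimizer x = (0.0, 0.0)
g(y_2) = b*y + (c1 - a1*y)*x1 + (c2 - a2*y)*x2 = 17*(-0.4) + 4.2*0.0 + 2.4*0.0 = -6.8 + 0.0 + 0.0 = -6.8


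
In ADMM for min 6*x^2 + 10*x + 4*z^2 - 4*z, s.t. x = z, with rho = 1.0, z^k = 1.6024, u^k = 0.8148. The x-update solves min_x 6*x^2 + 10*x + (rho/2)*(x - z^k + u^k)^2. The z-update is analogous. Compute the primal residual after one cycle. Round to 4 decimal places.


ADMM iteration with rho = 1.0, z^k = 1.6024, u^k = 0.8148
Step 1: x-update.
Minimize 6*x^2 + 10*x + (1.0/2)*(x - 1.6024 + 0.8148)^2
FOC: (2*6 + 1.0)*x = -10 + 1.0*(1.6024 - 0.8148)
x^{k+1} = -0.7086
Step 2: z-update.
Minimize 4*z^2 - 4*z + (1.0/2)*(-0.7086 - z + 0.8148)^2
FOC: (2*4 + 1.0)*z = 4 + 1.0*(-0.7086 + 0.8148)
z^{k+1} = 0.4562
Step 3: u-update.
u^{k+1} = 0.8148 - 0.7086 - 0.4562 = -0.3501
Step 4: Primal residual = |-0.7086 - 0.4562| = 1.1649


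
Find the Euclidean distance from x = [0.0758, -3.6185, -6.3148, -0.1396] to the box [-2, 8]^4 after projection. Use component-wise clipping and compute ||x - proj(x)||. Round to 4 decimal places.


Project each component onto [-2, 8].
clip(0.0758) = 0.0758, clip(-3.6185) = -2.0, clip(-6.3148) = -2.0, clip(-0.1396) = -0.1396
Projection = [0.0758, -2.0, -2.0, -0.1396]
Squared diffs: [0.0, 2.6195, 18.6175, 0.0]
Distance = sqrt(21.237) = 4.6084


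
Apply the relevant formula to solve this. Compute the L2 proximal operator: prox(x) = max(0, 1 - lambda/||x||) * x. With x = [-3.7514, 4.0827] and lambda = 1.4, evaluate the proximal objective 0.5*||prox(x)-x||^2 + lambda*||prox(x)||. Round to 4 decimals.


Step 1: Compute ||x||.
||x|| = 5.5445
Step 2: Compute scaling factor.
scale = max(0, 1 - 1.4/5.5445) = 0.7475
Step 3: prox(x) = [-2.8042, 3.0518]
||prox(x)|| = 4.1445
Step 4: Proximal objective.
0.5*||prox-x||^2 = 0.98
lambda*||prox|| = 5.8023
Total = 6.7823


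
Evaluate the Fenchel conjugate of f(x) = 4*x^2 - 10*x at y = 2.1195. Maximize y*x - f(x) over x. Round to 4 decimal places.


f*(y) = sup_x {y*x - a*x^2 - b*x} = sup_x {(y-b)*x - a*x^2}
FOC: (y - b) - 2a*x = 0 => x* = (y - b)/(2a)
x* = (2.1195 + 10)/(2*4) = 1.5149
f*(2.1195) = (y-b)^2/(4a) = (2.1195 + 10)^2/(4*4)
= 146.8823/16 = 9.1801


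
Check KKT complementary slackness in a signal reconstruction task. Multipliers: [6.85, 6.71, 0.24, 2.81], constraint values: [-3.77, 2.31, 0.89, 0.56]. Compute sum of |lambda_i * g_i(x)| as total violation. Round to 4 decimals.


KKT complementary slackness check:
lambda_1 * g_1 = 6.85 * -3.77 = -25.8245
lambda_2 * g_2 = 6.71 * 2.31 = 15.5001
lambda_3 * g_3 = 0.24 * 0.89 = 0.2136
lambda_4 * g_4 = 2.81 * 0.56 = 1.5736
Total violation = 25.8245 + 15.5001 + 0.2136 + 1.5736 = 43.1118


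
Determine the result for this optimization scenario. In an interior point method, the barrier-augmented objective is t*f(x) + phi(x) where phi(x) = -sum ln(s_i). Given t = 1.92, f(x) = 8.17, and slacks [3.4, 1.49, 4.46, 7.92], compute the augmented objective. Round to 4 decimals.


Step 1: Compute log-barrier.
ln values: [1.2238, 0.3988, 1.4951, 2.0694]
phi = -(1.2238 + 0.3988 + 1.4951 + 2.0694) = -5.1871
Step 2: Compute augmented objective.
t*f(x) = 1.92*8.17 = 15.6864
Total = 15.6864 - 5.1871 = 10.4993


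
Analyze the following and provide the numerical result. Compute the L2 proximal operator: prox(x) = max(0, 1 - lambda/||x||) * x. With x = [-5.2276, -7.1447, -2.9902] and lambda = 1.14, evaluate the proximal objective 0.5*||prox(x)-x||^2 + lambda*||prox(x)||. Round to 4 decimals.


Step 1: Compute ||x||.
||x|| = 9.3443
Step 2: Compute scaling factor.
scale = max(0, 1 - 1.14/9.3443) = 0.878
Step 3: prox(x) = [-4.5898, -6.273, -2.6254]
||prox(x)|| = 8.2043
Step 4: Proximal objective.
0.5*||prox-x||^2 = 0.6498
lambda*||prox|| = 9.3529
Total = 10.0027


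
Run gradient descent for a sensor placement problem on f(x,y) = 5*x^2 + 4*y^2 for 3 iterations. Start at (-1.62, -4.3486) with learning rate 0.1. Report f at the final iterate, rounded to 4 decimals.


Gradient descent on f(x,y) = 5*x^2 + 4*y^2.
Starting point: (-1.62, -4.3486), alpha = 0.1
Step 1: grad_x = 2*5*-1.62 = -16.2, grad_y = 2*4*-4.3486 = -34.7888
  x_1 = -1.62 - 0.1*-16.2 = 0.0
  y_1 = -4.3486 - 0.1*-34.7888 = -0.8697
Step 2: grad_x = 2*5*0.0 = 0.0, grad_y = 2*4*-0.8697 = -6.9578
  x_2 = 0.0 - 0.1*0.0 = 0.0
  y_2 = -0.8697 - 0.1*-6.9578 = -0.1739
Step 3: grad_x = 2*5*0.0 = 0.0, grad_y = 2*4*-0.1739 = -1.3916
  x_3 = 0.0 - 0.1*0.0 = 0.0
  y_3 = -0.1739 - 0.1*-1.3916 = -0.0348
f(0.0, -0.0348) = 5*0.0^2 + 4*(-0.0348)^2 = 0.0048


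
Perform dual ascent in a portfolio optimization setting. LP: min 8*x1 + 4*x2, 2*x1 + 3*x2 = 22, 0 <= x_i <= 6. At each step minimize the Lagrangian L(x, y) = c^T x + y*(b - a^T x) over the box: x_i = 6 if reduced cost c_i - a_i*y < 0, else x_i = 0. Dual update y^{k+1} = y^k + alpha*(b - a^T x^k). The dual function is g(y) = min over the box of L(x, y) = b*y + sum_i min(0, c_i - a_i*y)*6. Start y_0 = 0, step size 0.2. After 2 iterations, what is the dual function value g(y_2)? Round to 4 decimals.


Dual ascent for LP: min 8*x1 + 4*x2, 2*x1 + 3*x2 = 22, 0 <= x_i <= 6
Step 1: y^k = 0.0, reduced costs: (8.0, 4.0)
  x^k = (0.0, 0.0), subgradient = b - a^T x = 22.0
  y^{k+1} = 0.0 + 0.2*22.0 = 4.4
Step 2: y^k = 4.4, reduced costs: (-0.8, -9.2)
  x^k = (6.0, 6.0), subgradient = b - a^T x = -8.0
  y^{k+1} = 4.4 + 0.2*-8.0 = 2.8
Dual objective at y_2 = 2.8: reduced costs (2.4, -4.4), box minimizer x = (0.0, 6.0)
g(y_2) = b*y + (c1 - a1*y)*x1 + (c2 - a2*y)*x2 = 22*2.8 + 2.4*0.0 + (-4.4)*6.0 = 61.6 + 0.0 - 26.4 = 35.2


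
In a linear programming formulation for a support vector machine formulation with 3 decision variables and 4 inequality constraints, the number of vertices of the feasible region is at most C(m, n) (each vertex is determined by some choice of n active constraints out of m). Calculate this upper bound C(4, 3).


Each vertex corresponds to some choice of n active constraints out of m, so the number of vertices is at most C(m, n) = m! / (n!(m-n)!).
m = 4, n = 3
Numerator: 4 * 3 * 2
Denominator: 3! = 6
C(4, 3) = 4


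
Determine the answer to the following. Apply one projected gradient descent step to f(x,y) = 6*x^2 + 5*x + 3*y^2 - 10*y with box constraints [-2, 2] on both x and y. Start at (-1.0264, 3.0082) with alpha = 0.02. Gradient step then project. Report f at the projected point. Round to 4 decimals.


Step 1: Compute gradient at (-1.0264, 3.0082).
grad_x = 2*6*-1.0264 + 5 = -7.3168
grad_y = 2*3*3.0082 - 10 = 8.0492
Step 2: Gradient step.
x_raw = -1.0264 - 0.02*-7.3168 = -0.8801
y_raw = 3.0082 - 0.02*8.0492 = 2.8472
Step 3: Project onto [-2, 2].
x_proj = clip(-0.8801) = -0.8801
y_proj = clip(2.8472) = 2.0
Step 4: Evaluate f.
f(-0.8801, 2.0) = -7.7532


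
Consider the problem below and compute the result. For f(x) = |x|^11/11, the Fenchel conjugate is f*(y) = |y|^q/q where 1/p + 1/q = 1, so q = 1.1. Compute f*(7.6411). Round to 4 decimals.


The conjugate exponent q satisfies 1/p + 1/q = 1.
p = 11, so q = 11/(11 - 1) = 1.1
|y|^q = 7.6411^1.1 = 9.3642
f*(7.6411) = 9.3642 / 1.1 = 8.5129


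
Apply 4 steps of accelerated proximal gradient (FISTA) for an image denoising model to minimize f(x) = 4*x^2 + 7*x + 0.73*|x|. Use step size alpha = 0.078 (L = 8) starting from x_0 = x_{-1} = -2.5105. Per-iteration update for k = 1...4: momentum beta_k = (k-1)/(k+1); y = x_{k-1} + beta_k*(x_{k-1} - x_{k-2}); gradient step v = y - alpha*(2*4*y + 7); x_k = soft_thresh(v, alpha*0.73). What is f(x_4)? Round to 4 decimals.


FISTA on f(x) = 4*x^2 + 7*x + 0.73*|x|
L = 8, alpha = 0.078
Iteration 1: beta = 0.0, y = -2.5105 + 0.0*(-2.5105 + 2.5105) = -2.5105
  grad(y) = -13.084, v = y - alpha*grad = -1.4899
  prox(v) = soft_thresh(-1.4899, 0.0569) = -1.433
Iteration 2: beta = 0.3333, y = -1.433 + 0.3333*(-1.433 + 2.5105) = -1.0738
  grad(y) = -1.5908, v = y - alpha*grad = -0.9498
  prox(v) = soft_thresh(-0.9498, 0.0569) = -0.8928
Iteration 3: beta = 0.5, y = -0.8928 + 0.5*(-0.8928 + 1.433) = -0.6227
  grad(y) = 2.0181, v = y - alpha*grad = -0.7801
  prox(v) = soft_thresh(-0.7801, 0.0569) = -0.7232
Iteration 4: beta = 0.6, y = -0.7232 + 0.6*(-0.7232 + 0.8928) = -0.6214
  grad(y) = 2.0285, v = y - alpha*grad = -0.7797
  prox(v) = soft_thresh(-0.7797, 0.0569) = -0.7227
f(x_4) = 4*(-0.7227)^2 + 7*(-0.7227) + 0.73*|-0.7227| = -2.4422


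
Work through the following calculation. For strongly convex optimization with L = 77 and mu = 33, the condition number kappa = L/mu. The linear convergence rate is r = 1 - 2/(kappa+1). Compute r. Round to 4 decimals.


Step 1: Compute the condition number.
kappa = L/mu = 77/33 = 2.3333
Step 2: Compute the convergence rate.
r = 1 - 2/(kappa + 1) = 1 - 2*mu/(L + mu) = (L - mu)/(L + mu) = 44/110 = 0.4


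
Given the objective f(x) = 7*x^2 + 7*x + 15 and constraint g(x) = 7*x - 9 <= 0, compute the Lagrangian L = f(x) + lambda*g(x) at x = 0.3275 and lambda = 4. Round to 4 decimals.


Step 1: Evaluate f(x).
f(0.3275) = 7*0.3275^2 + 7*0.3275 + 15 = 18.0433
Step 2: Evaluate g(x).
g(0.3275) = 7*0.3275 - 9 = -6.7075
Step 3: Compute Lagrangian.
L = 18.0433 + 4*-6.7075 = -8.7867


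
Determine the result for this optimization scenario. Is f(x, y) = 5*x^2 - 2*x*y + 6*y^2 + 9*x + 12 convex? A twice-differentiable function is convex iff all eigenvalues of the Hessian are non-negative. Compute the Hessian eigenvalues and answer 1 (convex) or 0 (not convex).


The Hessian of f(x,y) = 5*x^2 - 2*x*y + 6*y^2 + 9*x + 12 is:
H = [[10, -2], [-2, 12]]
Trace = 10 + 12 = 22
Determinant = 10*12 - (-2)^2 = 116
Discriminant = (22)^2 - 4*116 = 20.0
Eigenvalues: lambda_1 = 8.7639, lambda_2 = 13.2361
The function is convex.

1


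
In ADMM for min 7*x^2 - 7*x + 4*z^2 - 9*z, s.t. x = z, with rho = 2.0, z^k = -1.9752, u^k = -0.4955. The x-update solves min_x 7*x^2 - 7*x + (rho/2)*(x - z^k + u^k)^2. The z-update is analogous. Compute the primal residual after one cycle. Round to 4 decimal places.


ADMM iteration with rho = 2.0, z^k = -1.9752, u^k = -0.4955
Step 1: x-update.
Minimize 7*x^2 - 7*x + (2.0/2)*(x + 1.9752 - 0.4955)^2
FOC: (2*7 + 2.0)*x = 7 + 2.0*(-1.9752 + 0.4955)
x^{k+1} = 0.2525
Step 2: z-update.
Minimize 4*z^2 - 9*z + (2.0/2)*(0.2525 - z - 0.4955)^2
FOC: (2*4 + 2.0)*z = 9 + 2.0*(0.2525 - 0.4955)
z^{k+1} = 0.8514
Step 3: u-update.
u^{k+1} = -0.4955 + 0.2525 - 0.8514 = -1.0944
Step 4: Primal residual = |0.2525 - 0.8514| = 0.5989


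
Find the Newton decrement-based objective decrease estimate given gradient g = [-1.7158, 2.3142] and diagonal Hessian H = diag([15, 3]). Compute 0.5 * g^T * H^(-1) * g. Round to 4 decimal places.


Step 1: H is diagonal, so H^(-1) * g = [-0.1144, 0.7714].
Step 2: g^T H^(-1) g = sum_i g_i^2 / H_ii
  = (-1.7158)^2/15 + (2.3142)^2/3
  = 0.1963 + 1.7852 = 1.9814
Step 3: Objective decrease = 0.5 * g^T H^(-1) g = 0.9907


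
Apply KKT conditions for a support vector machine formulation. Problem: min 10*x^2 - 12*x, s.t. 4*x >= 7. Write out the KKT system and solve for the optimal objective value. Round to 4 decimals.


Step 1: Try lambda = 0 (constraint inactive).
x_unc = 12/(2*10) = 0.6
Check: 4*0.6 = 2.4 < 7 -- violated!
Step 2: Constraint must be active: 4*x = 7
x* = 7/4 = 1.75
lambda = (2*10*1.75 - 12)/4 = 5.75
Step 3: Compute optimal value.
f(x*) = 10*1.75^2 - 12*1.75 = 9.625


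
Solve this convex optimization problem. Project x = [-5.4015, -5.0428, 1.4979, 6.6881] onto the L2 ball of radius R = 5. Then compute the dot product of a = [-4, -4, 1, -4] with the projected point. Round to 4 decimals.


Step 1: Compute ||x|| (intermediates to 6 decimals).
||x|| = sqrt((-5.4015)^2 + (-5.0428)^2 + 1.4979^2 + 6.6881^2) = 10.078711
Step 2: Project.
Since ||x|| > R, scale = R/||x|| = 5/10.078711 = 0.496095, proj(x) = scale * x
proj(x) = [-2.679657, -2.501708, 0.743101, 3.317933]
Step 3: Dot product.
a^T * proj(x) = -4*(-2.679657) - 4*(-2.501708) + 1*0.743101 - 4*3.317933 = 8.1968


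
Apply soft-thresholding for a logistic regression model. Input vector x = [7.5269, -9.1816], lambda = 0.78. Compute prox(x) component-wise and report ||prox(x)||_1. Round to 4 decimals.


Soft-thresholding with lambda = 0.78:
prox(7.5269) = sign(7.5269)*max(|7.5269| - 0.78, 0) = 6.7469
prox(-9.1816) = sign(-9.1816)*max(|-9.1816| - 0.78, 0) = -8.4016
prox(x) = [6.7469, -8.4016]
||prox(x)||_1 = 6.7469 + 8.4016 = 15.1485


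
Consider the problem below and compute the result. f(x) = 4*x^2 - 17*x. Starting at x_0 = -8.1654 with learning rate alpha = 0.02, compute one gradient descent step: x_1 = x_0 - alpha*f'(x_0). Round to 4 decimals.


We compute the gradient at x_0 and apply the update.
f'(x) = 8*x - 17
f'(-8.1654) = 8*-8.1654 - 17 = -82.3232
x_1 = -8.1654 - 0.02*-82.3232 = -6.5189


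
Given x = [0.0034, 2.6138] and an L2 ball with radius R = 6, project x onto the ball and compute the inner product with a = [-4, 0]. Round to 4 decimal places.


Step 1: Compute ||x|| (intermediates to 6 decimals).
||x|| = sqrt(0.0034^2 + 2.6138^2) = 2.613802
Step 2: Project.
Since ||x|| <= R, proj = x (no scaling needed).
proj(x) = [0.0034, 2.6138]
Step 3: Dot product.
a^T * proj(x) = -4*0.0034 + 0*2.6138 = -0.0136


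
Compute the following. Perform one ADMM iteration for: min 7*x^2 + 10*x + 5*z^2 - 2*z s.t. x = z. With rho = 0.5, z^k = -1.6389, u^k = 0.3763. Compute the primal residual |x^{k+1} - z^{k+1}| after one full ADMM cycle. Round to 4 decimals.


ADMM iteration with rho = 0.5, z^k = -1.6389, u^k = 0.3763
Step 1: x-update.
Minimize 7*x^2 + 10*x + (0.5/2)*(x + 1.6389 + 0.3763)^2
FOC: (2*7 + 0.5)*x = -10 + 0.5*(-1.6389 - 0.3763)
x^{k+1} = -0.7591
Step 2: z-update.
Minimize 5*z^2 - 2*z + (0.5/2)*(-0.7591 - z + 0.3763)^2
FOC: (2*5 + 0.5)*z = 2 + 0.5*(-0.7591 + 0.3763)
z^{k+1} = 0.1722
Step 3: u-update.
u^{k+1} = 0.3763 - 0.7591 - 0.1722 = -0.5551
Step 4: Primal residual = |-0.7591 - 0.1722| = 0.9314


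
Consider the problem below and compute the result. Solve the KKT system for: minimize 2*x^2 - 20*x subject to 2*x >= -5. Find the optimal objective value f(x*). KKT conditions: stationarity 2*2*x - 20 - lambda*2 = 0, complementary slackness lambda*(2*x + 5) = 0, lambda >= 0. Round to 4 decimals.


Step 1: Try lambda = 0 (constraint inactive).
Stationarity: 2*2*x - 20 = 0
x* = 20/(2*2) = 5.0
Check constraint: 2*5.0 = 10.0 >= -5 -- satisfied.
Step 2: Compute optimal value.
f(x*) = 2*5.0^2 - 20*5.0 = -50.0


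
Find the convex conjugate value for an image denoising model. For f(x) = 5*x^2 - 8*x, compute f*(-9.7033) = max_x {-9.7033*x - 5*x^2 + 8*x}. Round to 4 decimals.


f*(y) = sup_x {y*x - a*x^2 - b*x} = sup_x {(y-b)*x - a*x^2}
FOC: (y - b) - 2a*x = 0 => x* = (y - b)/(2a)
x* = (-9.7033 + 8)/(2*5) = -0.1703
f*(-9.7033) = (y-b)^2/(4a) = (-9.7033 + 8)^2/(4*5)
= 2.9012/20 = 0.1451


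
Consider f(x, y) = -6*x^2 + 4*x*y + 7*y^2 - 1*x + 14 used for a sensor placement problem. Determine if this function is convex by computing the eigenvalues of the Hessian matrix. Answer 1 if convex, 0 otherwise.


The Hessian of f(x,y) = -6*x^2 + 4*x*y + 7*y^2 - 1*x + 14 is:
H = [[-12, 4], [4, 14]]
Trace = -12 + 14 = 2
Determinant = -12*14 - (4)^2 = -184
Discriminant = (2)^2 - 4*-184 = 740.0
Eigenvalues: lambda_1 = -12.6015, lambda_2 = 14.6015
The function is not convex.

0


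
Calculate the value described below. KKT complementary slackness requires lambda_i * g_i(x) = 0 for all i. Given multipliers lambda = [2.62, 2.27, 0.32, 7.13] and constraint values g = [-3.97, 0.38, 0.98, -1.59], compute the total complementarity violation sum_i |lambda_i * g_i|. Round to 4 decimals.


KKT complementary slackness check:
lambda_1 * g_1 = 2.62 * -3.97 = -10.4014
lambda_2 * g_2 = 2.27 * 0.38 = 0.8626
lambda_3 * g_3 = 0.32 * 0.98 = 0.3136
lambda_4 * g_4 = 7.13 * -1.59 = -11.3367
Total violation = 10.4014 + 0.8626 + 0.3136 + 11.3367 = 22.9143


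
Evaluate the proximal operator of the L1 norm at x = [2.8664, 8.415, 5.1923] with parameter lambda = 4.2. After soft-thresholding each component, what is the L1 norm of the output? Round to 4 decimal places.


Soft-thresholding with lambda = 4.2:
prox(2.8664) = sign(2.8664)*max(|2.8664| - 4.2, 0) = 0.0
prox(8.415) = sign(8.415)*max(|8.415| - 4.2, 0) = 4.215
prox(5.1923) = sign(5.1923)*max(|5.1923| - 4.2, 0) = 0.9923
prox(x) = [0.0, 4.215, 0.9923]
||prox(x)||_1 = 0.0 + 4.215 + 0.9923 = 5.2073


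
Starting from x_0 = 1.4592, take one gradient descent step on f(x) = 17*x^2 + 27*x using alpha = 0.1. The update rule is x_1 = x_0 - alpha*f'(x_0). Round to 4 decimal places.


We compute the gradient at x_0 and apply the update.
f'(x) = 34*x + 27
f'(1.4592) = 34*1.4592 + 27 = 76.6128
x_1 = 1.4592 - 0.1*76.6128 = -6.2021


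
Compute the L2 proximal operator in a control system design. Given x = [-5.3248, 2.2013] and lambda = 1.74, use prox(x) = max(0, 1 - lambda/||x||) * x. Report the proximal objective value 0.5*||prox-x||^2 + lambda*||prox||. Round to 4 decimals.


Step 1: Compute ||x||.
||x|| = 5.7619
Step 2: Compute scaling factor.
scale = max(0, 1 - 1.74/5.7619) = 0.698
Step 3: prox(x) = [-3.7168, 1.5365]
||prox(x)|| = 4.0219
Step 4: Proximal objective.
0.5*||prox-x||^2 = 1.5138
lambda*||prox|| = 6.9981
Total = 8.5119


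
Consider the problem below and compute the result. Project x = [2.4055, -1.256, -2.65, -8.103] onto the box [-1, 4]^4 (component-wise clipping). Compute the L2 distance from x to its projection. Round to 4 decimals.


Project each component onto [-1, 4].
clip(2.4055) = 2.4055, clip(-1.256) = -1.0, clip(-2.65) = -1.0, clip(-8.103) = -1.0
Projection = [2.4055, -1.0, -1.0, -1.0]
Squared diffs: [0.0, 0.0655, 2.7225, 50.4526]
Distance = sqrt(53.2406) = 7.2966


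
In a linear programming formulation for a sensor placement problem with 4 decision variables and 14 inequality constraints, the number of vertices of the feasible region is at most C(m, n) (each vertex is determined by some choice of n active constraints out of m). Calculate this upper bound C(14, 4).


Each vertex corresponds to some choice of n active constraints out of m, so the number of vertices is at most C(m, n) = m! / (n!(m-n)!).
m = 14, n = 4
Numerator: 14 * 13 * 12 * 11
Denominator: 4! = 24
C(14, 4) = 1001


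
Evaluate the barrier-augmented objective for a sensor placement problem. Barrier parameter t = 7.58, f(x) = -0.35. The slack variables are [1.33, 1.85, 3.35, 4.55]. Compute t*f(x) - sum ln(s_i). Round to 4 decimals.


Step 1: Compute log-barrier.
ln values: [0.2852, 0.6152, 1.209, 1.5151]
phi = -(0.2852 + 0.6152 + 1.209 + 1.5151) = -3.6245
Step 2: Compute augmented objective.
t*f(x) = 7.58*-0.35 = -2.653
Total = -2.653 - 3.6245 = -6.2775


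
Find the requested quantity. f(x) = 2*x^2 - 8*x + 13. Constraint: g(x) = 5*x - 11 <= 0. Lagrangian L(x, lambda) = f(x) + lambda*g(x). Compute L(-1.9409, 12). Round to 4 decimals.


Step 1: Evaluate f(x).
f(-1.9409) = 2*(-1.9409)^2 - 8*(-1.9409) + 13 = 36.0614
Step 2: Evaluate g(x).
g(-1.9409) = 5*-1.9409 - 11 = -20.7045
Step 3: Compute Lagrangian.
L = 36.0614 + 12*-20.7045 = -212.3926


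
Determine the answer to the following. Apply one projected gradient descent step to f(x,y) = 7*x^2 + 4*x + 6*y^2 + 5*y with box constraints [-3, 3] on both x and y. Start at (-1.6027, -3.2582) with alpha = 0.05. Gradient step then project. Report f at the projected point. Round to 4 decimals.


Step 1: Compute gradient at (-1.6027, -3.2582).
grad_x = 2*7*-1.6027 + 4 = -18.4378
grad_y = 2*6*-3.2582 + 5 = -34.0984
Step 2: Gradient step.
x_raw = -1.6027 - 0.05*-18.4378 = -0.6808
y_raw = -3.2582 - 0.05*-34.0984 = -1.5533
Step 3: Project onto [-3, 3].
x_proj = clip(-0.6808) = -0.6808
y_proj = clip(-1.5533) = -1.5533
Step 4: Evaluate f.
f(-0.6808, -1.5533) = 7.2309


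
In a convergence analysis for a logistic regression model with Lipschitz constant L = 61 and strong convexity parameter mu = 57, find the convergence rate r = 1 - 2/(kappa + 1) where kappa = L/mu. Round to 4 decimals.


Step 1: Compute the condition number.
kappa = L/mu = 61/57 = 1.0702
Step 2: Compute the convergence rate.
r = 1 - 2/(kappa + 1) = 1 - 2*mu/(L + mu) = (L - mu)/(L + mu) = 4/118 = 0.0339


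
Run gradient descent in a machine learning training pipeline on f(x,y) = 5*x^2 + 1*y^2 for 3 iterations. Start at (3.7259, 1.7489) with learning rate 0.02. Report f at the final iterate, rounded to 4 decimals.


Gradient descent on f(x,y) = 5*x^2 + 1*y^2.
Starting point: (3.7259, 1.7489), alpha = 0.02
Step 1: grad_x = 2*5*3.7259 = 37.259, grad_y = 2*1*1.7489 = 3.4978
  x_1 = 3.7259 - 0.02*37.259 = 2.9807
  y_1 = 1.7489 - 0.02*3.4978 = 1.6789
Step 2: grad_x = 2*5*2.9807 = 29.8072, grad_y = 2*1*1.6789 = 3.3579
  x_2 = 2.9807 - 0.02*29.8072 = 2.3846
  y_2 = 1.6789 - 0.02*3.3579 = 1.6118
Step 3: grad_x = 2*5*2.3846 = 23.8458, grad_y = 2*1*1.6118 = 3.2236
  x_3 = 2.3846 - 0.02*23.8458 = 1.9077
  y_3 = 1.6118 - 0.02*3.2236 = 1.5473
f(1.9077, 1.5473) = 5*1.9077^2 + 1*1.5473^2 = 20.59


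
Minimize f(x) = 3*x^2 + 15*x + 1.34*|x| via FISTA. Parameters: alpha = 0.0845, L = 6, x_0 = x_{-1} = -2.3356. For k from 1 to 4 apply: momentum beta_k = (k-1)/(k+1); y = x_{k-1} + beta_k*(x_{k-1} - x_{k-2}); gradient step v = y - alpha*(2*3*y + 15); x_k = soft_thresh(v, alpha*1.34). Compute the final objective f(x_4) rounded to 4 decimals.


FISTA on f(x) = 3*x^2 + 15*x + 1.34*|x|
L = 6, alpha = 0.0845
Iteration 1: beta = 0.0, y = -2.3356 + 0.0*(-2.3356 + 2.3356) = -2.3356
  grad(y) = 0.9864, v = y - alpha*grad = -2.419
  prox(v) = soft_thresh(-2.419, 0.1132) = -2.3057
Iteration 2: beta = 0.3333, y = -2.3057 + 0.3333*(-2.3057 + 2.3356) = -2.2958
  grad(y) = 1.2254, v = y - alpha*grad = -2.3993
  prox(v) = soft_thresh(-2.3993, 0.1132) = -2.2861
Iteration 3: beta = 0.5, y = -2.2861 + 0.5*(-2.2861 + 2.3057) = -2.2763
  grad(y) = 1.3424, v = y - alpha*grad = -2.3897
  prox(v) = soft_thresh(-2.3897, 0.1132) = -2.2765
Iteration 4: beta = 0.6, y = -2.2765 + 0.6*(-2.2765 + 2.2861) = -2.2707
  grad(y) = 1.3758, v = y - alpha*grad = -2.387
  prox(v) = soft_thresh(-2.387, 0.1132) = -2.2737
f(x_4) = 3*(-2.2737)^2 + 15*(-2.2737) + 1.34*|-2.2737| = -15.5496


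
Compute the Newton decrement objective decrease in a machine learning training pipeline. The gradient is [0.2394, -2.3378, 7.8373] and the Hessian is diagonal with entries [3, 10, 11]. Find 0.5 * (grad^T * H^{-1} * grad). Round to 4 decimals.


Step 1: H is diagonal, so H^(-1) * g = [0.0798, -0.2338, 0.7125].
Step 2: g^T H^(-1) g = sum_i g_i^2 / H_ii
  = (0.2394)^2/3 + (-2.3378)^2/10 + (7.8373)^2/11
  = 0.0191 + 0.5465 + 5.5839 = 6.1496
Step 3: Objective decrease = 0.5 * g^T H^(-1) g = 3.0748


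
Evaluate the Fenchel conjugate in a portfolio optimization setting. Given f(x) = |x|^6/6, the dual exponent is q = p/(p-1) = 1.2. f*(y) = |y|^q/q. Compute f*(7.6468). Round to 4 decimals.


The conjugate exponent q satisfies 1/p + 1/q = 1.
p = 6, so q = 6/(6 - 1) = 1.2
|y|^q = 7.6468^1.2 = 11.4862
f*(7.6468) = 11.4862 / 1.2 = 9.5718


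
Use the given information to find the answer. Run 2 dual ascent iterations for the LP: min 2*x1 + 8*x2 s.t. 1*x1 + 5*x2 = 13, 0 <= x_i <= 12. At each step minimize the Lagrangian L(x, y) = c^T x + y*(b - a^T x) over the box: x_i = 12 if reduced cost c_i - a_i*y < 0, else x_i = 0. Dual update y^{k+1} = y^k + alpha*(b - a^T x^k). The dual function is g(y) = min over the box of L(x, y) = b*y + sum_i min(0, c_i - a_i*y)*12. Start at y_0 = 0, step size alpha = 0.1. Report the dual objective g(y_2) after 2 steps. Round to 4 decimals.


Dual ascent for LP: min 2*x1 + 8*x2, 1*x1 + 5*x2 = 13, 0 <= x_i <= 12
Step 1: y^k = 0.0, reduced costs: (2.0, 8.0)
  x^k = (0.0, 0.0), subgradient = b - a^T x = 13.0
  y^{k+1} = 0.0 + 0.1*13.0 = 1.3
Step 2: y^k = 1.3, reduced costs: (0.7, 1.5)
  x^k = (0.0, 0.0), subgradient = b - a^T x = 13.0
  y^{k+1} = 1.3 + 0.1*13.0 = 2.6
Dual objective at y_2 = 2.6: reduced costs (-0.6, -5.0), box minimizer x = (12.0, 12.0)
g(y_2) = b*y + (c1 - a1*y)*x1 + (c2 - a2*y)*x2 = 13*2.6 + (-0.6)*12.0 + (-5.0)*12.0 = 33.8 - 7.2 - 60.0 = -33.4
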